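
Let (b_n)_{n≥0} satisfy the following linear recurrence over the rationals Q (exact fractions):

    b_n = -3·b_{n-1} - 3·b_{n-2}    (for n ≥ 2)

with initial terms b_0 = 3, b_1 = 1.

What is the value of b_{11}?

b_2 = -3·1 + -3·3 = -12
b_3 = -3·-12 + -3·1 = 33
b_4 = -3·33 + -3·-12 = -63
b_5 = -3·-63 + -3·33 = 90
b_6 = -3·90 + -3·-63 = -81
b_7 = -3·-81 + -3·90 = -27
b_8 = -3·-27 + -3·-81 = 324
b_9 = -3·324 + -3·-27 = -891
b_10 = -3·-891 + -3·324 = 1701
b_11 = -3·1701 + -3·-891 = -2430

-2430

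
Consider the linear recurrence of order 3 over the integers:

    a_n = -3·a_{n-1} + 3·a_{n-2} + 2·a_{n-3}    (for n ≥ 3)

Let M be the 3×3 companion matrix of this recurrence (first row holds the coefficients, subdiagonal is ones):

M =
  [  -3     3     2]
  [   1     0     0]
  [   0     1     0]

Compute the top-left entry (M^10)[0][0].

(M^10)[0][0] is the top entry after applying M 10 times to the unit state (1, 0, 0). Equivalently it is h_{12} for the auxiliary sequence (h_n) obeying the same recurrence with h_2 = 1 and h_i = 0 for 0 ≤ i < 2:
h_3 = -3·1 + 3·0 + 2·0 = -3
h_4 = -3·-3 + 3·1 + 2·0 = 12
h_5 = -3·12 + 3·-3 + 2·1 = -43
h_6 = -3·-43 + 3·12 + 2·-3 = 159
h_7 = -3·159 + 3·-43 + 2·12 = -582
h_8 = -3·-582 + 3·159 + 2·-43 = 2137
h_9 = -3·2137 + 3·-582 + 2·159 = -7839
h_10 = -3·-7839 + 3·2137 + 2·-582 = 28764
h_11 = -3·28764 + 3·-7839 + 2·2137 = -105535
h_12 = -3·-105535 + 3·28764 + 2·-7839 = 387219

387219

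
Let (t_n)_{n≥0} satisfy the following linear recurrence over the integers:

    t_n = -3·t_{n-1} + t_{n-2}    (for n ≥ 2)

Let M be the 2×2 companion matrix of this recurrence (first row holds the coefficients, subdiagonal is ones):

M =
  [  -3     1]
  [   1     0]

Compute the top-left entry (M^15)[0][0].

-55602393

(M^15)[0][0] is the top entry after applying M 15 times to the unit state (1, 0). Equivalently it is h_{16} for the auxiliary sequence (h_n) obeying the same recurrence with h_1 = 1 and h_i = 0 for 0 ≤ i < 1:
h_2 = -3·1 + 1·0 = -3
h_3 = -3·-3 + 1·1 = 10
h_4 = -3·10 + 1·-3 = -33
h_5 = -3·-33 + 1·10 = 109
h_6 = -3·109 + 1·-33 = -360
h_7 = -3·-360 + 1·109 = 1189
h_8 = -3·1189 + 1·-360 = -3927
h_9 = -3·-3927 + 1·1189 = 12970
h_10 = -3·12970 + 1·-3927 = -42837
h_11 = -3·-42837 + 1·12970 = 141481
h_12 = -3·141481 + 1·-42837 = -467280
h_13 = -3·-467280 + 1·141481 = 1543321
h_14 = -3·1543321 + 1·-467280 = -5097243
h_15 = -3·-5097243 + 1·1543321 = 16835050
h_16 = -3·16835050 + 1·-5097243 = -55602393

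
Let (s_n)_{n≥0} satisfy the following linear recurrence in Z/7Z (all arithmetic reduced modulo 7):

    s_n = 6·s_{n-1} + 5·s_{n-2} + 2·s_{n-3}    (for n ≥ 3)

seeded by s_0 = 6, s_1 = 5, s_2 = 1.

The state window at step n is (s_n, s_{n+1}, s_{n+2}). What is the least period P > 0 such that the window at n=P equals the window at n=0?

24

n=0: window = (6, 5, 1)
n=1: window = (5, 1, 1)
n=2: window = (1, 1, 0)
n=3: window = (1, 0, 0)
n=4: window = (0, 0, 2)
n=5: window = (0, 2, 5)
n=6: window = (2, 5, 5)
n=7: window = (5, 5, 3)
n=8: window = (5, 3, 4)
n=9: window = (3, 4, 0)
n=10: window = (4, 0, 5)
n=11: window = (0, 5, 3)
n=12: window = (5, 3, 1)
n=13: window = (3, 1, 3)
n=14: window = (1, 3, 1)
n=15: window = (3, 1, 2)
n=16: window = (1, 2, 2)
n=17: window = (2, 2, 3)
n=18: window = (2, 3, 4)
n=19: window = (3, 4, 1)
n=20: window = (4, 1, 4)
n=21: window = (1, 4, 2)
n=22: window = (4, 2, 6)
n=23: window = (2, 6, 5)
n=24: window = (6, 5, 1)
window at n=24 equals window at n=0 → period = 24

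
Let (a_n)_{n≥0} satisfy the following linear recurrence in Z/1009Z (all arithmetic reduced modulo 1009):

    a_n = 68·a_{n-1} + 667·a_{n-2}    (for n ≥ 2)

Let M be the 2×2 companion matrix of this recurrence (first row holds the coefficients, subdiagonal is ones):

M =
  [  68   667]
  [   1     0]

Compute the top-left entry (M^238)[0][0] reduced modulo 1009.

(M^238)[0][0] is the top entry after applying M 238 times to the unit state (1, 0). Equivalently it is h_{239} for the auxiliary sequence (h_n) obeying the same recurrence with h_1 = 1 and h_i = 0 for 0 ≤ i < 1:
h_2 = 68·1 + 667·0 = 68
h_3 = 68·68 + 667·1 = 246
h_4 = 68·246 + 667·68 = 535
h_5 = 68·535 + 667·246 = 680
h_6 = 68·680 + 667·535 = 494
h_7 = 68·494 + 667·680 = 814
Continuing the recurrence:
  h_8 = 421;  h_9 = 472;  h_10 = 113;  h_11 = 637;  h_12 = 634;  h_13 = 824
  h_14 = 644;  h_15 = 108;  h_16 = 1004;  h_17 = 57;  h_18 = 541;  h_19 = 141
  h_20 = 132;  h_21 = 105;  h_22 = 338;  h_23 = 191;  h_24 = 310;  h_25 = 154
  h_26 = 307;  h_27 = 496;  h_28 = 373;  h_29 = 19;  h_30 = 860;  h_31 = 523
  h_32 = 757;  h_33 = 753;  h_34 = 164;  h_35 = 831;  h_36 = 420;  h_37 = 644
  h_38 = 43;  h_39 = 620;  h_40 = 211;  h_41 = 72;  h_42 = 337;  h_43 = 310
  h_44 = 672;  h_45 = 216;  h_46 = 790;  h_47 = 28;  h_48 = 118;  h_49 = 466
  h_50 = 413;  h_51 = 891;  h_52 = 62;  h_53 = 176;  h_54 = 854;  h_55 = 907
  h_56 = 669;  h_57 = 665;  h_58 = 60;  h_59 = 648;  h_60 = 337;  h_61 = 73
  h_62 = 700;  h_63 = 436;  h_64 = 120;  h_65 = 308;  h_66 = 84;  h_67 = 267
  h_68 = 527;  h_69 = 17;  h_70 = 524;  h_71 = 557;  h_72 = 937;  h_73 = 356
  h_74 = 400;  h_75 = 294;  h_76 = 236;  h_77 = 256;  h_78 = 263;  h_79 = 962
  h_80 = 695;  h_81 = 776;  h_82 = 734;  h_83 = 446;  h_84 = 271;  h_85 = 93
  h_86 = 416;  h_87 = 518;  h_88 = 915;  h_89 = 90;  h_90 = 935;  h_91 = 512
  h_92 = 593;  h_93 = 426;  h_94 = 719;  h_95 = 64;  h_96 = 614;  h_97 = 693
  h_98 = 594;  h_99 = 141;  h_100 = 168;  h_101 = 535;  h_102 = 113;  h_103 = 280
  h_104 = 574;  h_105 = 785;  h_106 = 350;  h_107 = 517;  h_108 = 212;  h_109 = 51
  h_110 = 585;  h_111 = 140;  h_112 = 151;  h_113 = 730;  h_114 = 16;  h_115 = 651
  h_116 = 454;  h_117 = 949;  h_118 = 74;  h_119 = 327;  h_120 = 964;  h_121 = 132
  h_122 = 150;  h_123 = 371;  h_124 = 162;  h_125 = 169;  h_126 = 484;  h_127 = 339
  h_128 = 802;  h_129 = 147;  h_130 = 70;  h_131 = 900;  h_132 = 936;  h_133 = 26
  h_134 = 500;  h_135 = 892;  h_136 = 646;  h_137 = 195;  h_138 = 182;  h_139 = 172
  h_140 = 911;  h_141 = 97;  h_142 = 761;  h_143 = 412;  h_144 = 833;  h_145 = 496
  h_146 = 83;  h_147 = 479;  h_148 = 150;  h_149 = 759;  h_150 = 312;  h_151 = 771
  h_152 = 210;  h_153 = 830;  h_154 = 764;  h_155 = 162;  h_156 = 969;  h_157 = 398
  h_158 = 384;  h_159 = 986;  h_160 = 296;  h_161 = 751;  h_162 = 286;  h_163 = 730
  h_164 = 260;  h_165 = 90;  h_166 = 947;  h_167 = 319;  h_168 = 518;  h_169 = 792
  h_170 = 807;  h_171 = 947;  h_172 = 292;  h_173 = 700;  h_174 = 204;  h_175 = 488
  h_176 = 749;  h_177 = 71;  h_178 = 920;  h_179 = 945;  h_180 = 861;  h_181 = 725
  h_182 = 25;  h_183 = 955;  h_184 = 895;  h_185 = 626;  h_186 = 836;  h_187 = 160
  h_188 = 425;  h_189 = 414;  h_190 = 855;  h_191 = 299;  h_192 = 352;  h_193 = 380
  h_194 = 302;  h_195 = 557;  h_196 = 177;  h_197 = 135;  h_198 = 105;  h_199 = 321
  h_200 = 44;  h_201 = 164;  h_202 = 140;  h_203 = 855;  h_204 = 170;  h_205 = 661
  h_206 = 934;  h_207 = 908;  h_208 = 620;  h_209 = 18;  h_210 = 65;  h_211 = 282
  h_212 = 982;  h_213 = 602;  h_214 = 729;  h_215 = 83;  h_216 = 504;  h_217 = 841
  h_218 = 855;  h_219 = 570;  h_220 = 618;  h_221 = 452;  h_222 = 1000;  h_223 = 190
  h_224 = 863;  h_225 = 767;  h_226 = 179;  h_227 = 90;  h_228 = 397;  h_229 = 252
  h_230 = 424;  h_231 = 161;  h_232 = 137;  h_233 = 668;  h_234 = 588;  h_235 = 211
  h_236 = 926;  h_237 = 896
h_238 = 68·896 + 667·926 = 522
h_239 = 68·522 + 667·896 = 485

485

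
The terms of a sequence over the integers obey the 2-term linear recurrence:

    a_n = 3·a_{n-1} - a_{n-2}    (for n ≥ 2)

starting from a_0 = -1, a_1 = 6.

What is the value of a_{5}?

a_2 = 3·6 + -1·-1 = 19
a_3 = 3·19 + -1·6 = 51
a_4 = 3·51 + -1·19 = 134
a_5 = 3·134 + -1·51 = 351

351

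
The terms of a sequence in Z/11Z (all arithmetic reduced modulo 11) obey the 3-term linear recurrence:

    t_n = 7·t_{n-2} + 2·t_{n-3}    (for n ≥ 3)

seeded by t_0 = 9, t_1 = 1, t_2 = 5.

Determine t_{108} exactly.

t_3 = 0·5 + 7·1 + 2·9 = 3
t_4 = 0·3 + 7·5 + 2·1 = 4
t_5 = 0·4 + 7·3 + 2·5 = 9
t_6 = 0·9 + 7·4 + 2·3 = 1
t_7 = 0·1 + 7·9 + 2·4 = 5
(t_5, t_6, t_7) = (9, 1, 5) = (t_0, t_1, t_2), so the sequence has period 5.
108 ≡ 3 (mod 5), hence t_108 = t_3 = 3.

3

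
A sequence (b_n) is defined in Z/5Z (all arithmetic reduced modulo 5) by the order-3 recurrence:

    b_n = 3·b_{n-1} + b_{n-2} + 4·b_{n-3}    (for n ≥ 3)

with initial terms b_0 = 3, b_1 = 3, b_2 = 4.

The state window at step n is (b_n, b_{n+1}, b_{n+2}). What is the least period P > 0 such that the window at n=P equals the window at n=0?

24

n=0: window = (3, 3, 4)
n=1: window = (3, 4, 2)
n=2: window = (4, 2, 2)
n=3: window = (2, 2, 4)
n=4: window = (2, 4, 2)
n=5: window = (4, 2, 3)
n=6: window = (2, 3, 2)
n=7: window = (3, 2, 2)
n=8: window = (2, 2, 0)
n=9: window = (2, 0, 0)
n=10: window = (0, 0, 3)
n=11: window = (0, 3, 4)
n=12: window = (3, 4, 0)
n=13: window = (4, 0, 1)
n=14: window = (0, 1, 4)
n=15: window = (1, 4, 3)
n=16: window = (4, 3, 2)
n=17: window = (3, 2, 0)
n=18: window = (2, 0, 4)
n=19: window = (0, 4, 0)
n=20: window = (4, 0, 4)
n=21: window = (0, 4, 3)
n=22: window = (4, 3, 3)
n=23: window = (3, 3, 3)
n=24: window = (3, 3, 4)
window at n=24 equals window at n=0 → period = 24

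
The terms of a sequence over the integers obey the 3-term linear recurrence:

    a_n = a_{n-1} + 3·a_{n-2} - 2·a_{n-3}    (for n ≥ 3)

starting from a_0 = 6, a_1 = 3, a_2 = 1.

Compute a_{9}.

a_3 = 1·1 + 3·3 + -2·6 = -2
a_4 = 1·-2 + 3·1 + -2·3 = -5
a_5 = 1·-5 + 3·-2 + -2·1 = -13
a_6 = 1·-13 + 3·-5 + -2·-2 = -24
a_7 = 1·-24 + 3·-13 + -2·-5 = -53
a_8 = 1·-53 + 3·-24 + -2·-13 = -99
a_9 = 1·-99 + 3·-53 + -2·-24 = -210

-210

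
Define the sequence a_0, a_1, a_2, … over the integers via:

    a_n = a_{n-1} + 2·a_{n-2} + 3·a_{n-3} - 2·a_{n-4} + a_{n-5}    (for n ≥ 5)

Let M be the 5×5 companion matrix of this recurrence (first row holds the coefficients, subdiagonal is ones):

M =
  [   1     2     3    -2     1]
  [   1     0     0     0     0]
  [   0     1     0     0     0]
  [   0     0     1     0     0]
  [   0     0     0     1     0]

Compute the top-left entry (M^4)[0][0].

15

(M^4)[0][0] is the top entry after applying M 4 times to the unit state (1, 0, 0, 0, 0). Equivalently it is h_{8} for the auxiliary sequence (h_n) obeying the same recurrence with h_4 = 1 and h_i = 0 for 0 ≤ i < 4:
h_5 = 1·1 + 2·0 + 3·0 + -2·0 + 1·0 = 1
h_6 = 1·1 + 2·1 + 3·0 + -2·0 + 1·0 = 3
h_7 = 1·3 + 2·1 + 3·1 + -2·0 + 1·0 = 8
h_8 = 1·8 + 2·3 + 3·1 + -2·1 + 1·0 = 15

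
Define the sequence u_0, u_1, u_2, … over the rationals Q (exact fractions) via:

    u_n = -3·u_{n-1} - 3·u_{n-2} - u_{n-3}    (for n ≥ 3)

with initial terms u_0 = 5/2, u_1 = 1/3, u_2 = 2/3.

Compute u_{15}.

-725/2

u_3 = -3·2/3 + -3·1/3 + -1·5/2 = -11/2
u_4 = -3·-11/2 + -3·2/3 + -1·1/3 = 85/6
u_5 = -3·85/6 + -3·-11/2 + -1·2/3 = -80/3
u_6 = -3·-80/3 + -3·85/6 + -1·-11/2 = 43
u_7 = -3·43 + -3·-80/3 + -1·85/6 = -379/6
u_8 = -3·-379/6 + -3·43 + -1·-80/3 = 523/6
u_9 = -3·523/6 + -3·-379/6 + -1·43 = -115
u_10 = -3·-115 + -3·523/6 + -1·-379/6 = 440/3
u_11 = -3·440/3 + -3·-115 + -1·523/6 = -1093/6
u_12 = -3·-1093/6 + -3·440/3 + -1·-115 = 443/2
u_13 = -3·443/2 + -3·-1093/6 + -1·440/3 = -794/3
u_14 = -3·-794/3 + -3·443/2 + -1·-1093/6 = 935/3
u_15 = -3·935/3 + -3·-794/3 + -1·443/2 = -725/2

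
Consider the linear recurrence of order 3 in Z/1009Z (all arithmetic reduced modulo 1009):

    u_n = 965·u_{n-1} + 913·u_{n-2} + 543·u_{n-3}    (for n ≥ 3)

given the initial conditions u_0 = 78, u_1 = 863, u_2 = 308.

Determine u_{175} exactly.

195

u_3 = 965·308 + 913·863 + 543·78 = 440
u_4 = 965·440 + 913·308 + 543·863 = 946
u_5 = 965·946 + 913·440 + 543·308 = 642
u_6 = 965·642 + 913·946 + 543·440 = 794
u_7 = 965·794 + 913·642 + 543·946 = 393
u_8 = 965·393 + 913·794 + 543·642 = 822
Continuing the recurrence:
  u_9 = 60;  u_10 = 677;  u_11 = 135;  u_12 = 999;  u_13 = 932;  u_14 = 969
  u_15 = 695;  u_16 = 61;  u_17 = 695;  u_18 = 916;  u_19 = 765;  u_20 = 512
  u_21 = 847;  u_22 = 41;  u_23 = 163;  u_24 = 817;  u_25 = 937;  u_26 = 128
  u_27 = 951;  u_28 = 609;  u_29 = 853;  u_30 = 653;  u_31 = 105;  u_32 = 343
  u_33 = 473;  u_34 = 248;  u_35 = 777;  u_36 = 70;  u_37 = 488;  u_38 = 209
  u_39 = 128;  u_40 = 155;  u_41 = 542;  u_42 = 506;  u_43 = 788;  u_44 = 177
  u_45 = 621;  u_46 = 148;  u_47 = 722;  u_48 = 635;  u_49 = 265;  u_50 = 582
  u_51 = 138;  u_52 = 222;  u_53 = 400;  u_54 = 707;  u_55 = 588;  u_56 = 358
  u_57 = 929;  u_58 = 871;  u_59 = 292;  u_60 = 347;  u_61 = 828;  u_62 = 20
  u_63 = 90;  u_64 = 773;  u_65 = 496;  u_66 = 261;  u_67 = 426;  u_68 = 521
  u_69 = 210;  u_70 = 532;  u_71 = 202;  u_72 = 593;  u_73 = 223;  u_74 = 568
  u_75 = 142;  u_76 = 782;  u_77 = 62;  u_78 = 315;  u_79 = 205;  u_80 = 460
  u_81 = 964;  u_82 = 523;  u_83 = 27;  u_84 = 853;  u_85 = 696;  u_86 = 22
  u_87 = 876;  u_88 = 266;  u_89 = 902;  u_90 = 790;  u_91 = 888;  u_92 = 535
  u_93 = 329;  u_94 = 640;  u_95 = 709;  u_96 = 246;  u_97 = 238;  u_98 = 776
  u_99 = 911;  u_100 = 528;  u_101 = 917;  u_102 = 37;  u_103 = 289;  u_104 = 370
  u_105 = 283;  u_106 = 992;  u_107 = 942;  u_108 = 845;  u_109 = 381;  u_110 = 941
  u_111 = 462;  u_112 = 364;  u_113 = 581;  u_114 = 666;  u_115 = 573;  u_116 = 319
  u_117 = 993;  u_118 = 717;  u_119 = 936;  u_120 = 358;  u_121 = 194;  u_122 = 195
  u_123 = 705;  u_124 = 107;  u_125 = 200;  u_126 = 503;  u_127 = 625;  u_128 = 524
  u_129 = 381;  u_130 = 886;  u_131 = 109;  u_132 = 996;  u_133 = 3;  u_134 = 772
  u_135 = 54;  u_136 = 816;  u_137 = 742;  u_138 = 67;  u_139 = 623;  u_140 = 777
  u_141 = 907;  u_142 = 800;  u_143 = 975;  u_144 = 480;  u_145 = 836;  u_146 = 583
  u_147 = 355;  u_148 = 958;  u_149 = 195;  u_150 = 398;  u_151 = 651;  u_152 = 691
  u_153 = 116;  u_154 = 542;  u_155 = 196;  u_156 = 314;  u_157 = 343;  u_158 = 652
  u_159 = 923;  u_160 = 307;  u_161 = 679;  u_162 = 908;  u_163 = 16;  u_164 = 323
  u_165 = 39;  u_166 = 180;  u_167 = 267;  u_168 = 221;  u_169 = 835;  u_170 = 251
  u_171 = 547;  u_172 = 632;  u_173 = 478
u_174 = 965·478 + 913·632 + 543·547 = 400
u_175 = 965·400 + 913·478 + 543·632 = 195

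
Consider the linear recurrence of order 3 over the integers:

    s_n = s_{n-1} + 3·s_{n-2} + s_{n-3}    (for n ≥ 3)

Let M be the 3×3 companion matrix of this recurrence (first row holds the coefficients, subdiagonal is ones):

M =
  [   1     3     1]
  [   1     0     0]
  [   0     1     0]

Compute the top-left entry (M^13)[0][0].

(M^13)[0][0] is the top entry after applying M 13 times to the unit state (1, 0, 0). Equivalently it is h_{15} for the auxiliary sequence (h_n) obeying the same recurrence with h_2 = 1 and h_i = 0 for 0 ≤ i < 2:
h_3 = 1·1 + 3·0 + 1·0 = 1
h_4 = 1·1 + 3·1 + 1·0 = 4
h_5 = 1·4 + 3·1 + 1·1 = 8
h_6 = 1·8 + 3·4 + 1·1 = 21
h_7 = 1·21 + 3·8 + 1·4 = 49
h_8 = 1·49 + 3·21 + 1·8 = 120
h_9 = 1·120 + 3·49 + 1·21 = 288
h_10 = 1·288 + 3·120 + 1·49 = 697
h_11 = 1·697 + 3·288 + 1·120 = 1681
h_12 = 1·1681 + 3·697 + 1·288 = 4060
h_13 = 1·4060 + 3·1681 + 1·697 = 9800
h_14 = 1·9800 + 3·4060 + 1·1681 = 23661
h_15 = 1·23661 + 3·9800 + 1·4060 = 57121

57121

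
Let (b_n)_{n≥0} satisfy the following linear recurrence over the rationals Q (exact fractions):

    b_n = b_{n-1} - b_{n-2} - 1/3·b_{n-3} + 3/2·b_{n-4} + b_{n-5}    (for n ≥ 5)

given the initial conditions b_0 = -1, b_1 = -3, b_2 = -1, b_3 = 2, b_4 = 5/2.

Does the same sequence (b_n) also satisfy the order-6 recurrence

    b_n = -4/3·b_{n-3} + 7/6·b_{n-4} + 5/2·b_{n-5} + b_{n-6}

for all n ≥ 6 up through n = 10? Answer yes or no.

Terms b_0..b_10: -1, -3, -1, 2, 5/2, -14/3, -37/3, -13/2, 473/36, 77/4, -134/9
n=6: candidate gives -37/3, actual b_6 = -37/3 ✓
n=7: candidate gives -13/2, actual b_7 = -13/2 ✓
n=8: candidate gives 473/36, actual b_8 = 473/36 ✓
n=9: candidate gives 77/4, actual b_9 = 77/4 ✓
n=10: candidate gives -134/9, actual b_10 = -134/9 ✓

yes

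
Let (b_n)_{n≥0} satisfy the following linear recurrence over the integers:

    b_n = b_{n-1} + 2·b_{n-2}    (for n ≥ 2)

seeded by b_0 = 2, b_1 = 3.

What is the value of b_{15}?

b_2 = 1·3 + 2·2 = 7
b_3 = 1·7 + 2·3 = 13
b_4 = 1·13 + 2·7 = 27
b_5 = 1·27 + 2·13 = 53
b_6 = 1·53 + 2·27 = 107
b_7 = 1·107 + 2·53 = 213
b_8 = 1·213 + 2·107 = 427
b_9 = 1·427 + 2·213 = 853
b_10 = 1·853 + 2·427 = 1707
b_11 = 1·1707 + 2·853 = 3413
b_12 = 1·3413 + 2·1707 = 6827
b_13 = 1·6827 + 2·3413 = 13653
b_14 = 1·13653 + 2·6827 = 27307
b_15 = 1·27307 + 2·13653 = 54613

54613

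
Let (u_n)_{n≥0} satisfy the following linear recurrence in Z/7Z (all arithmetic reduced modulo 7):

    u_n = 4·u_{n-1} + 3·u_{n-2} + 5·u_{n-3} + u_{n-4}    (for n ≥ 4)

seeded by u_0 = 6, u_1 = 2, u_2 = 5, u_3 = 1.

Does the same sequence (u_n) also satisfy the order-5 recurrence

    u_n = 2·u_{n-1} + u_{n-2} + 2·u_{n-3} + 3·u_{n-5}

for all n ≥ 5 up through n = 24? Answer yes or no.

no

Terms u_0..u_24: 6, 2, 5, 1, 0, 2, 4, 2, 2, 1, 3, 6, 5, 5, 5, 3, 1, 1, 6, 0, 3, 1, 5, 3, 0
n=5: candidate gives 1, actual u_5 = 2 ✗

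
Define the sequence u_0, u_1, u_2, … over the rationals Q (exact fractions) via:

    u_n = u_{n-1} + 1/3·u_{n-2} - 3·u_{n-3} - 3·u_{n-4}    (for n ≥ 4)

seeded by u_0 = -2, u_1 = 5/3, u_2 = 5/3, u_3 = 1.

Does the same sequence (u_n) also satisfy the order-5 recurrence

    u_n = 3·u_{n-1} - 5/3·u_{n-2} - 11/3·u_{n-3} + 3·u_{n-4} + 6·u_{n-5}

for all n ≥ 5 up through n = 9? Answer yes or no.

Terms u_0..u_9: -2, 5/3, 5/3, 1, 23/9, -64/9, -385/27, -737/27, -1489/81, 989/27
n=5: candidate gives -64/9, actual u_5 = -64/9 ✓
n=6: candidate gives -385/27, actual u_6 = -385/27 ✓
n=7: candidate gives -737/27, actual u_7 = -737/27 ✓
n=8: candidate gives -1489/81, actual u_8 = -1489/81 ✓
n=9: candidate gives 989/27, actual u_9 = 989/27 ✓

yes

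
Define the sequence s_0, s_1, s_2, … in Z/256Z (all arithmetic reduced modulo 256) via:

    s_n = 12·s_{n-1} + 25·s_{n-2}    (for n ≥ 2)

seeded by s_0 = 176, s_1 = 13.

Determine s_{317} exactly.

s_2 = 12·13 + 25·176 = 204
s_3 = 12·204 + 25·13 = 213
s_4 = 12·213 + 25·204 = 232
s_5 = 12·232 + 25·213 = 173
s_6 = 12·173 + 25·232 = 196
s_7 = 12·196 + 25·173 = 21
s_8 = 12·21 + 25·196 = 32
s_9 = 12·32 + 25·21 = 141
s_10 = 12·141 + 25·32 = 188
s_11 = 12·188 + 25·141 = 149
s_12 = 12·149 + 25·188 = 88
s_13 = 12·88 + 25·149 = 173
s_14 = 12·173 + 25·88 = 180
s_15 = 12·180 + 25·173 = 85
s_16 = 12·85 + 25·180 = 144
s_17 = 12·144 + 25·85 = 13
s_18 = 12·13 + 25·144 = 172
s_19 = 12·172 + 25·13 = 85
s_20 = 12·85 + 25·172 = 200
s_21 = 12·200 + 25·85 = 173
s_22 = 12·173 + 25·200 = 164
s_23 = 12·164 + 25·173 = 149
s_24 = 12·149 + 25·164 = 0
s_25 = 12·0 + 25·149 = 141
s_26 = 12·141 + 25·0 = 156
s_27 = 12·156 + 25·141 = 21
s_28 = 12·21 + 25·156 = 56
s_29 = 12·56 + 25·21 = 173
s_30 = 12·173 + 25·56 = 148
s_31 = 12·148 + 25·173 = 213
s_32 = 12·213 + 25·148 = 112
s_33 = 12·112 + 25·213 = 13
s_34 = 12·13 + 25·112 = 140
s_35 = 12·140 + 25·13 = 213
s_36 = 12·213 + 25·140 = 168
s_37 = 12·168 + 25·213 = 173
s_38 = 12·173 + 25·168 = 132
s_39 = 12·132 + 25·173 = 21
s_40 = 12·21 + 25·132 = 224
s_41 = 12·224 + 25·21 = 141
s_42 = 12·141 + 25·224 = 124
s_43 = 12·124 + 25·141 = 149
s_44 = 12·149 + 25·124 = 24
s_45 = 12·24 + 25·149 = 173
s_46 = 12·173 + 25·24 = 116
s_47 = 12·116 + 25·173 = 85
s_48 = 12·85 + 25·116 = 80
s_49 = 12·80 + 25·85 = 13
s_50 = 12·13 + 25·80 = 108
s_51 = 12·108 + 25·13 = 85
s_52 = 12·85 + 25·108 = 136
s_53 = 12·136 + 25·85 = 173
s_54 = 12·173 + 25·136 = 100
s_55 = 12·100 + 25·173 = 149
s_56 = 12·149 + 25·100 = 192
s_57 = 12·192 + 25·149 = 141
s_58 = 12·141 + 25·192 = 92
s_59 = 12·92 + 25·141 = 21
s_60 = 12·21 + 25·92 = 248
s_61 = 12·248 + 25·21 = 173
s_62 = 12·173 + 25·248 = 84
s_63 = 12·84 + 25·173 = 213
s_64 = 12·213 + 25·84 = 48
s_65 = 12·48 + 25·213 = 13
s_66 = 12·13 + 25·48 = 76
s_67 = 12·76 + 25·13 = 213
s_68 = 12·213 + 25·76 = 104
s_69 = 12·104 + 25·213 = 173
s_70 = 12·173 + 25·104 = 68
s_71 = 12·68 + 25·173 = 21
s_72 = 12·21 + 25·68 = 160
s_73 = 12·160 + 25·21 = 141
s_74 = 12·141 + 25·160 = 60
s_75 = 12·60 + 25·141 = 149
s_76 = 12·149 + 25·60 = 216
s_77 = 12·216 + 25·149 = 173
s_78 = 12·173 + 25·216 = 52
s_79 = 12·52 + 25·173 = 85
s_80 = 12·85 + 25·52 = 16
s_81 = 12·16 + 25·85 = 13
s_82 = 12·13 + 25·16 = 44
s_83 = 12·44 + 25·13 = 85
s_84 = 12·85 + 25·44 = 72
s_85 = 12·72 + 25·85 = 173
s_86 = 12·173 + 25·72 = 36
s_87 = 12·36 + 25·173 = 149
s_88 = 12·149 + 25·36 = 128
s_89 = 12·128 + 25·149 = 141
s_90 = 12·141 + 25·128 = 28
s_91 = 12·28 + 25·141 = 21
s_92 = 12·21 + 25·28 = 184
s_93 = 12·184 + 25·21 = 173
s_94 = 12·173 + 25·184 = 20
s_95 = 12·20 + 25·173 = 213
s_96 = 12·213 + 25·20 = 240
s_97 = 12·240 + 25·213 = 13
s_98 = 12·13 + 25·240 = 12
s_99 = 12·12 + 25·13 = 213
s_100 = 12·213 + 25·12 = 40
s_101 = 12·40 + 25·213 = 173
s_102 = 12·173 + 25·40 = 4
s_103 = 12·4 + 25·173 = 21
s_104 = 12·21 + 25·4 = 96
s_105 = 12·96 + 25·21 = 141
s_106 = 12·141 + 25·96 = 252
s_107 = 12·252 + 25·141 = 149
s_108 = 12·149 + 25·252 = 152
s_109 = 12·152 + 25·149 = 173
s_110 = 12·173 + 25·152 = 244
s_111 = 12·244 + 25·173 = 85
s_112 = 12·85 + 25·244 = 208
s_113 = 12·208 + 25·85 = 13
s_114 = 12·13 + 25·208 = 236
s_115 = 12·236 + 25·13 = 85
s_116 = 12·85 + 25·236 = 8
s_117 = 12·8 + 25·85 = 173
s_118 = 12·173 + 25·8 = 228
s_119 = 12·228 + 25·173 = 149
s_120 = 12·149 + 25·228 = 64
s_121 = 12·64 + 25·149 = 141
s_122 = 12·141 + 25·64 = 220
s_123 = 12·220 + 25·141 = 21
s_124 = 12·21 + 25·220 = 120
s_125 = 12·120 + 25·21 = 173
s_126 = 12·173 + 25·120 = 212
s_127 = 12·212 + 25·173 = 213
s_128 = 12·213 + 25·212 = 176
s_129 = 12·176 + 25·213 = 13
(s_128, s_129) = (176, 13) = (s_0, s_1), so the sequence has period 128.
317 ≡ 61 (mod 128), hence s_317 = s_61 = 173.

173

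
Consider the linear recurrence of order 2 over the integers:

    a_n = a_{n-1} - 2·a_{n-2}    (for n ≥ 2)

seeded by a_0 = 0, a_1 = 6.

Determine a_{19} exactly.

a_2 = 1·6 + -2·0 = 6
a_3 = 1·6 + -2·6 = -6
a_4 = 1·-6 + -2·6 = -18
a_5 = 1·-18 + -2·-6 = -6
a_6 = 1·-6 + -2·-18 = 30
a_7 = 1·30 + -2·-6 = 42
a_8 = 1·42 + -2·30 = -18
a_9 = 1·-18 + -2·42 = -102
a_10 = 1·-102 + -2·-18 = -66
a_11 = 1·-66 + -2·-102 = 138
a_12 = 1·138 + -2·-66 = 270
a_13 = 1·270 + -2·138 = -6
a_14 = 1·-6 + -2·270 = -546
a_15 = 1·-546 + -2·-6 = -534
a_16 = 1·-534 + -2·-546 = 558
a_17 = 1·558 + -2·-534 = 1626
a_18 = 1·1626 + -2·558 = 510
a_19 = 1·510 + -2·1626 = -2742

-2742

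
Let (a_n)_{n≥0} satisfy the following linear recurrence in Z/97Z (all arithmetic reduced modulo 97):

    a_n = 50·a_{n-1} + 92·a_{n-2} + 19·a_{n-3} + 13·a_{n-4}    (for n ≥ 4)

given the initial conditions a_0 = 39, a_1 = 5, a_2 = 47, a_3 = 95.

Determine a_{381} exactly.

72

a_4 = 50·95 + 92·47 + 19·5 + 13·39 = 73
a_5 = 50·73 + 92·95 + 19·47 + 13·5 = 59
a_6 = 50·59 + 92·73 + 19·95 + 13·47 = 54
a_7 = 50·54 + 92·59 + 19·73 + 13·95 = 80
a_8 = 50·80 + 92·54 + 19·59 + 13·73 = 77
a_9 = 50·77 + 92·80 + 19·54 + 13·59 = 5
a_10 = 50·5 + 92·77 + 19·80 + 13·54 = 50
a_11 = 50·50 + 92·5 + 19·77 + 13·80 = 31
a_12 = 50·31 + 92·50 + 19·5 + 13·77 = 68
a_13 = 50·68 + 92·31 + 19·50 + 13·5 = 89
a_14 = 50·89 + 92·68 + 19·31 + 13·50 = 14
a_15 = 50·14 + 92·89 + 19·68 + 13·31 = 10
a_16 = 50·10 + 92·14 + 19·89 + 13·68 = 95
a_17 = 50·95 + 92·10 + 19·14 + 13·89 = 12
a_18 = 50·12 + 92·95 + 19·10 + 13·14 = 12
a_19 = 50·12 + 92·12 + 19·95 + 13·10 = 50
a_20 = 50·50 + 92·12 + 19·12 + 13·95 = 23
a_21 = 50·23 + 92·50 + 19·12 + 13·12 = 23
a_22 = 50·23 + 92·23 + 19·50 + 13·12 = 7
a_23 = 50·7 + 92·23 + 19·23 + 13·50 = 61
a_24 = 50·61 + 92·7 + 19·23 + 13·23 = 65
a_25 = 50·65 + 92·61 + 19·7 + 13·23 = 79
a_26 = 50·79 + 92·65 + 19·61 + 13·7 = 25
a_27 = 50·25 + 92·79 + 19·65 + 13·61 = 70
a_28 = 50·70 + 92·25 + 19·79 + 13·65 = 95
a_29 = 50·95 + 92·70 + 19·25 + 13·79 = 82
a_30 = 50·82 + 92·95 + 19·70 + 13·25 = 42
a_31 = 50·42 + 92·82 + 19·95 + 13·70 = 40
a_32 = 50·40 + 92·42 + 19·82 + 13·95 = 24
a_33 = 50·24 + 92·40 + 19·42 + 13·82 = 51
a_34 = 50·51 + 92·24 + 19·40 + 13·42 = 50
a_35 = 50·50 + 92·51 + 19·24 + 13·40 = 20
a_36 = 50·20 + 92·50 + 19·51 + 13·24 = 91
a_37 = 50·91 + 92·20 + 19·50 + 13·51 = 49
a_38 = 50·49 + 92·91 + 19·20 + 13·50 = 18
a_39 = 50·18 + 92·49 + 19·91 + 13·20 = 25
a_40 = 50·25 + 92·18 + 19·49 + 13·91 = 73
a_41 = 50·73 + 92·25 + 19·18 + 13·49 = 42
a_42 = 50·42 + 92·73 + 19·25 + 13·18 = 19
a_43 = 50·19 + 92·42 + 19·73 + 13·25 = 27
a_44 = 50·27 + 92·19 + 19·42 + 13·73 = 92
a_45 = 50·92 + 92·27 + 19·19 + 13·42 = 37
a_46 = 50·37 + 92·92 + 19·27 + 13·19 = 16
a_47 = 50·16 + 92·37 + 19·92 + 13·27 = 95
a_48 = 50·95 + 92·16 + 19·37 + 13·92 = 70
a_49 = 50·70 + 92·95 + 19·16 + 13·37 = 27
a_50 = 50·27 + 92·70 + 19·95 + 13·16 = 6
a_51 = 50·6 + 92·27 + 19·70 + 13·95 = 14
a_52 = 50·14 + 92·6 + 19·27 + 13·70 = 56
a_53 = 50·56 + 92·14 + 19·6 + 13·27 = 91
a_54 = 50·91 + 92·56 + 19·14 + 13·6 = 55
a_55 = 50·55 + 92·91 + 19·56 + 13·14 = 49
a_56 = 50·49 + 92·55 + 19·91 + 13·56 = 73
a_57 = 50·73 + 92·49 + 19·55 + 13·91 = 7
a_58 = 50·7 + 92·73 + 19·49 + 13·55 = 79
a_59 = 50·79 + 92·7 + 19·73 + 13·49 = 22
a_60 = 50·22 + 92·79 + 19·7 + 13·73 = 41
a_61 = 50·41 + 92·22 + 19·79 + 13·7 = 40
a_62 = 50·40 + 92·41 + 19·22 + 13·79 = 39
a_63 = 50·39 + 92·40 + 19·41 + 13·22 = 2
a_64 = 50·2 + 92·39 + 19·40 + 13·41 = 34
a_65 = 50·34 + 92·2 + 19·39 + 13·40 = 41
a_66 = 50·41 + 92·34 + 19·2 + 13·39 = 0
a_67 = 50·0 + 92·41 + 19·34 + 13·2 = 79
a_68 = 50·79 + 92·0 + 19·41 + 13·34 = 30
a_69 = 50·30 + 92·79 + 19·0 + 13·41 = 86
a_70 = 50·86 + 92·30 + 19·79 + 13·0 = 25
a_71 = 50·25 + 92·86 + 19·30 + 13·79 = 89
a_72 = 50·89 + 92·25 + 19·86 + 13·30 = 44
a_73 = 50·44 + 92·89 + 19·25 + 13·86 = 50
a_74 = 50·50 + 92·44 + 19·89 + 13·25 = 28
a_75 = 50·28 + 92·50 + 19·44 + 13·89 = 39
a_76 = 50·39 + 92·28 + 19·50 + 13·44 = 34
a_77 = 50·34 + 92·39 + 19·28 + 13·50 = 68
a_78 = 50·68 + 92·34 + 19·39 + 13·28 = 67
a_79 = 50·67 + 92·68 + 19·34 + 13·39 = 89
a_80 = 50·89 + 92·67 + 19·68 + 13·34 = 29
a_81 = 50·29 + 92·89 + 19·67 + 13·68 = 58
a_82 = 50·58 + 92·29 + 19·89 + 13·67 = 79
a_83 = 50·79 + 92·58 + 19·29 + 13·89 = 33
a_84 = 50·33 + 92·79 + 19·58 + 13·29 = 18
a_85 = 50·18 + 92·33 + 19·79 + 13·58 = 80
a_86 = 50·80 + 92·18 + 19·33 + 13·79 = 35
a_87 = 50·35 + 92·80 + 19·18 + 13·33 = 84
a_88 = 50·84 + 92·35 + 19·80 + 13·18 = 56
a_89 = 50·56 + 92·84 + 19·35 + 13·80 = 11
a_90 = 50·11 + 92·56 + 19·84 + 13·35 = 90
a_91 = 50·90 + 92·11 + 19·56 + 13·84 = 5
a_92 = 50·5 + 92·90 + 19·11 + 13·56 = 58
a_93 = 50·58 + 92·5 + 19·90 + 13·11 = 72
a_94 = 50·72 + 92·58 + 19·5 + 13·90 = 16
a_95 = 50·16 + 92·72 + 19·58 + 13·5 = 55
a_96 = 50·55 + 92·16 + 19·72 + 13·58 = 39
a_97 = 50·39 + 92·55 + 19·16 + 13·72 = 5
a_98 = 50·5 + 92·39 + 19·55 + 13·16 = 47
a_99 = 50·47 + 92·5 + 19·39 + 13·55 = 95
(a_96, a_97, a_98, a_99) = (39, 5, 47, 95) = (a_0, a_1, a_2, a_3), so the sequence has period 96.
381 ≡ 93 (mod 96), hence a_381 = a_93 = 72.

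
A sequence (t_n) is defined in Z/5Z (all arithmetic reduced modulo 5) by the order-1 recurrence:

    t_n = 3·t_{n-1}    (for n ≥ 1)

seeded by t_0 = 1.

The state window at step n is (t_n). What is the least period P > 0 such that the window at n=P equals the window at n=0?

n=0: window = (1)
n=1: window = (3)
n=2: window = (4)
n=3: window = (2)
n=4: window = (1)
window at n=4 equals window at n=0 → period = 4

4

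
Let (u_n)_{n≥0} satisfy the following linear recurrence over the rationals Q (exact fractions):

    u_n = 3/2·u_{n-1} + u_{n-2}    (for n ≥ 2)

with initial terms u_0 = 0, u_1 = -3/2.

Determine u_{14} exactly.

u_2 = 3/2·-3/2 + 1·0 = -9/4
u_3 = 3/2·-9/4 + 1·-3/2 = -39/8
u_4 = 3/2·-39/8 + 1·-9/4 = -153/16
u_5 = 3/2·-153/16 + 1·-39/8 = -615/32
u_6 = 3/2·-615/32 + 1·-153/16 = -2457/64
u_7 = 3/2·-2457/64 + 1·-615/32 = -9831/128
u_8 = 3/2·-9831/128 + 1·-2457/64 = -39321/256
u_9 = 3/2·-39321/256 + 1·-9831/128 = -157287/512
u_10 = 3/2·-157287/512 + 1·-39321/256 = -629145/1024
u_11 = 3/2·-629145/1024 + 1·-157287/512 = -2516583/2048
u_12 = 3/2·-2516583/2048 + 1·-629145/1024 = -10066329/4096
u_13 = 3/2·-10066329/4096 + 1·-2516583/2048 = -40265319/8192
u_14 = 3/2·-40265319/8192 + 1·-10066329/4096 = -161061273/16384

-161061273/16384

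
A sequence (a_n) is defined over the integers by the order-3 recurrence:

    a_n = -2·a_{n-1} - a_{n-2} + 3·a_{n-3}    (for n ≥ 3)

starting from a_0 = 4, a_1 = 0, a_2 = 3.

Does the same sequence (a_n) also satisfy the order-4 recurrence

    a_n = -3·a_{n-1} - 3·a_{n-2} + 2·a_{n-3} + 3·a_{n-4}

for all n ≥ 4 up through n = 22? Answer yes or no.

yes

Terms a_0..a_22: 4, 0, 3, 6, -15, 33, -33, -12, 156, -399, 606, -345, -1113, 4389, -8700, 9672, 2523, -40818, 108129, -167871, 105159, 281940, -1172652
n=4: candidate gives -15, actual a_4 = -15 ✓
n=5: candidate gives 33, actual a_5 = 33 ✓
n=6: candidate gives -33, actual a_6 = -33 ✓
n=7: candidate gives -12, actual a_7 = -12 ✓
n=8: candidate gives 156, actual a_8 = 156 ✓
n=9: candidate gives -399, actual a_9 = -399 ✓
n=10: candidate gives 606, actual a_10 = 606 ✓
n=11: candidate gives -345, actual a_11 = -345 ✓
n=12: candidate gives -1113, actual a_12 = -1113 ✓
n=13: candidate gives 4389, actual a_13 = 4389 ✓
n=14: candidate gives -8700, actual a_14 = -8700 ✓
n=15: candidate gives 9672, actual a_15 = 9672 ✓
n=16: candidate gives 2523, actual a_16 = 2523 ✓
n=17: candidate gives -40818, actual a_17 = -40818 ✓
n=18: candidate gives 108129, actual a_18 = 108129 ✓
n=19: candidate gives -167871, actual a_19 = -167871 ✓
n=20: candidate gives 105159, actual a_20 = 105159 ✓
n=21: candidate gives 281940, actual a_21 = 281940 ✓
n=22: candidate gives -1172652, actual a_22 = -1172652 ✓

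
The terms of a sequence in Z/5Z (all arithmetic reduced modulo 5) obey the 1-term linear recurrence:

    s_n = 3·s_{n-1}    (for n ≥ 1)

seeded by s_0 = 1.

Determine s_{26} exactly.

4

s_1 = 3·1 = 3
s_2 = 3·3 = 4
s_3 = 3·4 = 2
s_4 = 3·2 = 1
(s_4) = (1) = (s_0), so the sequence has period 4.
26 ≡ 2 (mod 4), hence s_26 = s_2 = 4.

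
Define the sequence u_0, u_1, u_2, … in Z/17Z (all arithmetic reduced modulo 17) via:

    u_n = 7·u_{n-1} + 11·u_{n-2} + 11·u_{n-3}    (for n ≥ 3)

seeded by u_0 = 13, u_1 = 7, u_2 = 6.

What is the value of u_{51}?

u_3 = 7·6 + 11·7 + 11·13 = 7
u_4 = 7·7 + 11·6 + 11·7 = 5
u_5 = 7·5 + 11·7 + 11·6 = 8
u_6 = 7·8 + 11·5 + 11·7 = 1
u_7 = 7·1 + 11·8 + 11·5 = 14
u_8 = 7·14 + 11·1 + 11·8 = 10
u_9 = 7·10 + 11·14 + 11·1 = 14
u_10 = 7·14 + 11·10 + 11·14 = 5
u_11 = 7·5 + 11·14 + 11·10 = 10
u_12 = 7·10 + 11·5 + 11·14 = 7
u_13 = 7·7 + 11·10 + 11·5 = 10
u_14 = 7·10 + 11·7 + 11·10 = 2
u_15 = 7·2 + 11·10 + 11·7 = 14
u_16 = 7·14 + 11·2 + 11·10 = 9
u_17 = 7·9 + 11·14 + 11·2 = 1
u_18 = 7·1 + 11·9 + 11·14 = 5
u_19 = 7·5 + 11·1 + 11·9 = 9
u_20 = 7·9 + 11·5 + 11·1 = 10
u_21 = 7·10 + 11·9 + 11·5 = 3
u_22 = 7·3 + 11·10 + 11·9 = 9
u_23 = 7·9 + 11·3 + 11·10 = 2
u_24 = 7·2 + 11·9 + 11·3 = 10
u_25 = 7·10 + 11·2 + 11·9 = 4
u_26 = 7·4 + 11·10 + 11·2 = 7
u_27 = 7·7 + 11·4 + 11·10 = 16
u_28 = 7·16 + 11·7 + 11·4 = 12
u_29 = 7·12 + 11·16 + 11·7 = 14
u_30 = 7·14 + 11·12 + 11·16 = 15
u_31 = 7·15 + 11·14 + 11·12 = 0
u_32 = 7·0 + 11·15 + 11·14 = 13
u_33 = 7·13 + 11·0 + 11·15 = 1
u_34 = 7·1 + 11·13 + 11·0 = 14
u_35 = 7·14 + 11·1 + 11·13 = 14
u_36 = 7·14 + 11·14 + 11·1 = 8
u_37 = 7·8 + 11·14 + 11·14 = 7
u_38 = 7·7 + 11·8 + 11·14 = 2
u_39 = 7·2 + 11·7 + 11·8 = 9
u_40 = 7·9 + 11·2 + 11·7 = 9
u_41 = 7·9 + 11·9 + 11·2 = 14
u_42 = 7·14 + 11·9 + 11·9 = 7
u_43 = 7·7 + 11·14 + 11·9 = 13
u_44 = 7·13 + 11·7 + 11·14 = 16
u_45 = 7·16 + 11·13 + 11·7 = 9
u_46 = 7·9 + 11·16 + 11·13 = 8
u_47 = 7·8 + 11·9 + 11·16 = 8
u_48 = 7·8 + 11·8 + 11·9 = 5
u_49 = 7·5 + 11·8 + 11·8 = 7
u_50 = 7·7 + 11·5 + 11·8 = 5
u_51 = 7·5 + 11·7 + 11·5 = 14

14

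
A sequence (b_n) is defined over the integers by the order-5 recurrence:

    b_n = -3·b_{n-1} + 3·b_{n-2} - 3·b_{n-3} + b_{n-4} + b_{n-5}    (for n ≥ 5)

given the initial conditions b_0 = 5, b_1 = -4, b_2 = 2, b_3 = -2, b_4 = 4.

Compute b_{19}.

b_5 = -3·4 + 3·-2 + -3·2 + 1·-4 + 1·5 = -23
b_6 = -3·-23 + 3·4 + -3·-2 + 1·2 + 1·-4 = 85
b_7 = -3·85 + 3·-23 + -3·4 + 1·-2 + 1·2 = -336
b_8 = -3·-336 + 3·85 + -3·-23 + 1·4 + 1·-2 = 1334
b_9 = -3·1334 + 3·-336 + -3·85 + 1·-23 + 1·4 = -5284
b_10 = -3·-5284 + 3·1334 + -3·-336 + 1·85 + 1·-23 = 20924
b_11 = -3·20924 + 3·-5284 + -3·1334 + 1·-336 + 1·85 = -82877
b_12 = -3·-82877 + 3·20924 + -3·-5284 + 1·1334 + 1·-336 = 328253
b_13 = -3·328253 + 3·-82877 + -3·20924 + 1·-5284 + 1·1334 = -1300112
b_14 = -3·-1300112 + 3·328253 + -3·-82877 + 1·20924 + 1·-5284 = 5149366
b_15 = -3·5149366 + 3·-1300112 + -3·328253 + 1·-82877 + 1·20924 = -20395146
b_16 = -3·-20395146 + 3·5149366 + -3·-1300112 + 1·328253 + 1·-82877 = 80779248
b_17 = -3·80779248 + 3·-20395146 + -3·5149366 + 1·-1300112 + 1·328253 = -319943139
b_18 = -3·-319943139 + 3·80779248 + -3·-20395146 + 1·5149366 + 1·-1300112 = 1267201853
b_19 = -3·1267201853 + 3·-319943139 + -3·80779248 + 1·-20395146 + 1·5149366 = -5019018500

-5019018500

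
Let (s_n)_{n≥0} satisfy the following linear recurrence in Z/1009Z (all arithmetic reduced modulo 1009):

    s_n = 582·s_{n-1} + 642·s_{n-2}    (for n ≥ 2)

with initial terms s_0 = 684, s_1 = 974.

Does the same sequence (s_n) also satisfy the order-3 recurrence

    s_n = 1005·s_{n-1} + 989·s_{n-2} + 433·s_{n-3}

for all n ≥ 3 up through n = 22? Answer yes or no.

no

Terms s_0..s_22: 684, 974, 23, 1006, 912, 142, 190, 953, 596, 148, 592, 645, 722, 860, 449, 184, 827, 96, 577, 909, 453, 673, 428
n=3: candidate gives 134, actual s_3 = 1006 ✗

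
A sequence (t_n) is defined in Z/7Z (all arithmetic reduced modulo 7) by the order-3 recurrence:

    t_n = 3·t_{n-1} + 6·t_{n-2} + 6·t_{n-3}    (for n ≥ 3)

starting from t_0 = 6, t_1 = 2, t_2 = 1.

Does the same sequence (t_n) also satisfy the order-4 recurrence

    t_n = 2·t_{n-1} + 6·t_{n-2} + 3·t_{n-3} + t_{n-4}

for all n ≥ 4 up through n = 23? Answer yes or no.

no

Terms t_0..t_23: 6, 2, 1, 2, 3, 6, 6, 2, 1, 2, 3, 6, 6, 2, 1, 2, 3, 6, 6, 2, 1, 2, 3, 6
n=4: candidate gives 1, actual t_4 = 3 ✗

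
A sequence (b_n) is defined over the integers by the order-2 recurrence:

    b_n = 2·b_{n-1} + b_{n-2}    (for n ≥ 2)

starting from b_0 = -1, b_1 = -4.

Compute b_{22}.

b_2 = 2·-4 + 1·-1 = -9
b_3 = 2·-9 + 1·-4 = -22
b_4 = 2·-22 + 1·-9 = -53
b_5 = 2·-53 + 1·-22 = -128
b_6 = 2·-128 + 1·-53 = -309
b_7 = 2·-309 + 1·-128 = -746
b_8 = 2·-746 + 1·-309 = -1801
b_9 = 2·-1801 + 1·-746 = -4348
b_10 = 2·-4348 + 1·-1801 = -10497
b_11 = 2·-10497 + 1·-4348 = -25342
b_12 = 2·-25342 + 1·-10497 = -61181
b_13 = 2·-61181 + 1·-25342 = -147704
b_14 = 2·-147704 + 1·-61181 = -356589
b_15 = 2·-356589 + 1·-147704 = -860882
b_16 = 2·-860882 + 1·-356589 = -2078353
b_17 = 2·-2078353 + 1·-860882 = -5017588
b_18 = 2·-5017588 + 1·-2078353 = -12113529
b_19 = 2·-12113529 + 1·-5017588 = -29244646
b_20 = 2·-29244646 + 1·-12113529 = -70602821
b_21 = 2·-70602821 + 1·-29244646 = -170450288
b_22 = 2·-170450288 + 1·-70602821 = -411503397

-411503397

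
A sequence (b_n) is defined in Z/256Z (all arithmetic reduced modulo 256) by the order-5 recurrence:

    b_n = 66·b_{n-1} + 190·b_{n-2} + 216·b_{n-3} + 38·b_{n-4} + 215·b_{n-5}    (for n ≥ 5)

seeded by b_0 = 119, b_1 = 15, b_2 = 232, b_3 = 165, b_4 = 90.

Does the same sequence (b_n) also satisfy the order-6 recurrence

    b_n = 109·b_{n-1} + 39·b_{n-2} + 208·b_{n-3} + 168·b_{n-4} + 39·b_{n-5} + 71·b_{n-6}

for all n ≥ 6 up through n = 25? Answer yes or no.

Terms b_0..b_25: 119, 15, 232, 165, 90, 149, 119, 138, 141, 226, 39, 47, 148, 233, 42, 93, 47, 118, 177, 242, 103, 127, 192, 61, 234, 245
n=6: candidate gives 193, actual b_6 = 119 ✗

no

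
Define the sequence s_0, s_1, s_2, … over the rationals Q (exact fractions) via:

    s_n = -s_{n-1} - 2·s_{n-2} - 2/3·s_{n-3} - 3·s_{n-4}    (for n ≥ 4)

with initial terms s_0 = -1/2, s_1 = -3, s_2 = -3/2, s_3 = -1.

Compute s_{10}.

464/9

s_4 = -1·-1 + -2·-3/2 + -2/3·-3 + -3·-1/2 = 15/2
s_5 = -1·15/2 + -2·-1 + -2/3·-3/2 + -3·-3 = 9/2
s_6 = -1·9/2 + -2·15/2 + -2/3·-1 + -3·-3/2 = -43/3
s_7 = -1·-43/3 + -2·9/2 + -2/3·15/2 + -3·-1 = 10/3
s_8 = -1·10/3 + -2·-43/3 + -2/3·9/2 + -3·15/2 = -1/6
s_9 = -1·-1/6 + -2·10/3 + -2/3·-43/3 + -3·9/2 = -94/9
s_10 = -1·-94/9 + -2·-1/6 + -2/3·10/3 + -3·-43/3 = 464/9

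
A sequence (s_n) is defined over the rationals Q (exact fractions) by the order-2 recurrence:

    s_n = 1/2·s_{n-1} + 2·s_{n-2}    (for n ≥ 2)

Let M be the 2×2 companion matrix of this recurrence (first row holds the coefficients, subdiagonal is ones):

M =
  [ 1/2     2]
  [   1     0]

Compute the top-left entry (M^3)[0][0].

(M^3)[0][0] is the top entry after applying M 3 times to the unit state (1, 0). Equivalently it is h_{4} for the auxiliary sequence (h_n) obeying the same recurrence with h_1 = 1 and h_i = 0 for 0 ≤ i < 1:
h_2 = 1/2·1 + 2·0 = 1/2
h_3 = 1/2·1/2 + 2·1 = 9/4
h_4 = 1/2·9/4 + 2·1/2 = 17/8

17/8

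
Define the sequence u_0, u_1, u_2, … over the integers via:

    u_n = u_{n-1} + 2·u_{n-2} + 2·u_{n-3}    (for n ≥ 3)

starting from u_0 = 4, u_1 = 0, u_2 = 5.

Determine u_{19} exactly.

u_3 = 1·5 + 2·0 + 2·4 = 13
u_4 = 1·13 + 2·5 + 2·0 = 23
u_5 = 1·23 + 2·13 + 2·5 = 59
u_6 = 1·59 + 2·23 + 2·13 = 131
u_7 = 1·131 + 2·59 + 2·23 = 295
u_8 = 1·295 + 2·131 + 2·59 = 675
u_9 = 1·675 + 2·295 + 2·131 = 1527
u_10 = 1·1527 + 2·675 + 2·295 = 3467
u_11 = 1·3467 + 2·1527 + 2·675 = 7871
u_12 = 1·7871 + 2·3467 + 2·1527 = 17859
u_13 = 1·17859 + 2·7871 + 2·3467 = 40535
u_14 = 1·40535 + 2·17859 + 2·7871 = 91995
u_15 = 1·91995 + 2·40535 + 2·17859 = 208783
u_16 = 1·208783 + 2·91995 + 2·40535 = 473843
u_17 = 1·473843 + 2·208783 + 2·91995 = 1075399
u_18 = 1·1075399 + 2·473843 + 2·208783 = 2440651
u_19 = 1·2440651 + 2·1075399 + 2·473843 = 5539135

5539135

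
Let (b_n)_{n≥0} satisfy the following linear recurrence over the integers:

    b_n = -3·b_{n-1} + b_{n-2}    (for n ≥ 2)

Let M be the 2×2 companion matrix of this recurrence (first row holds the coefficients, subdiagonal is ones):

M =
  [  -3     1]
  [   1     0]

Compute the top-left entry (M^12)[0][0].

1543321

(M^12)[0][0] is the top entry after applying M 12 times to the unit state (1, 0). Equivalently it is h_{13} for the auxiliary sequence (h_n) obeying the same recurrence with h_1 = 1 and h_i = 0 for 0 ≤ i < 1:
h_2 = -3·1 + 1·0 = -3
h_3 = -3·-3 + 1·1 = 10
h_4 = -3·10 + 1·-3 = -33
h_5 = -3·-33 + 1·10 = 109
h_6 = -3·109 + 1·-33 = -360
h_7 = -3·-360 + 1·109 = 1189
h_8 = -3·1189 + 1·-360 = -3927
h_9 = -3·-3927 + 1·1189 = 12970
h_10 = -3·12970 + 1·-3927 = -42837
h_11 = -3·-42837 + 1·12970 = 141481
h_12 = -3·141481 + 1·-42837 = -467280
h_13 = -3·-467280 + 1·141481 = 1543321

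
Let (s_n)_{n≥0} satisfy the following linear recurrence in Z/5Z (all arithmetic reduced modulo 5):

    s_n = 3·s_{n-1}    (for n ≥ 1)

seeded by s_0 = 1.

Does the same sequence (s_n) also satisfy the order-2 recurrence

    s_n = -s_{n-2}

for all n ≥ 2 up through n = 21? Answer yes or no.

yes

Terms s_0..s_21: 1, 3, 4, 2, 1, 3, 4, 2, 1, 3, 4, 2, 1, 3, 4, 2, 1, 3, 4, 2, 1, 3
n=2: candidate gives 4, actual s_2 = 4 ✓
n=3: candidate gives 2, actual s_3 = 2 ✓
n=4: candidate gives 1, actual s_4 = 1 ✓
n=5: candidate gives 3, actual s_5 = 3 ✓
n=6: candidate gives 4, actual s_6 = 4 ✓
n=7: candidate gives 2, actual s_7 = 2 ✓
n=8: candidate gives 1, actual s_8 = 1 ✓
n=9: candidate gives 3, actual s_9 = 3 ✓
n=10: candidate gives 4, actual s_10 = 4 ✓
n=11: candidate gives 2, actual s_11 = 2 ✓
n=12: candidate gives 1, actual s_12 = 1 ✓
n=13: candidate gives 3, actual s_13 = 3 ✓
n=14: candidate gives 4, actual s_14 = 4 ✓
n=15: candidate gives 2, actual s_15 = 2 ✓
n=16: candidate gives 1, actual s_16 = 1 ✓
n=17: candidate gives 3, actual s_17 = 3 ✓
n=18: candidate gives 4, actual s_18 = 4 ✓
n=19: candidate gives 2, actual s_19 = 2 ✓
n=20: candidate gives 1, actual s_20 = 1 ✓
n=21: candidate gives 3, actual s_21 = 3 ✓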